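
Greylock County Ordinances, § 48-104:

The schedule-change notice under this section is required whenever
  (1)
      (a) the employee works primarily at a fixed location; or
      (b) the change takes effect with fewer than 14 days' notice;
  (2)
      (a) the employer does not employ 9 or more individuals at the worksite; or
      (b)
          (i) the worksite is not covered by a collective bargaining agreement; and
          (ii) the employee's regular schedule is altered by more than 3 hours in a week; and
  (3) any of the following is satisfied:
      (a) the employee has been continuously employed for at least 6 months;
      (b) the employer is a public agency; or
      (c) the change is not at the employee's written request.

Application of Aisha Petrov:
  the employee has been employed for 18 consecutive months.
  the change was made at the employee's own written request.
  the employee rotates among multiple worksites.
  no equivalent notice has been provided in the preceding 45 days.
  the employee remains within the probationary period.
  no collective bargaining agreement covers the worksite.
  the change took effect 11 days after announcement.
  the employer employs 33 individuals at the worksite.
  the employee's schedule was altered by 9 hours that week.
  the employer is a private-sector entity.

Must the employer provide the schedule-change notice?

(a) fixed location — not satisfied.
(b) < 14 days' notice — met.
So (1) is satisfied (F OR T).
(a) not (≥ 9 at site) — fails.
(i) no CBA — satisfied.
(ii) schedule shift > 3h — satisfied.
(b) = T AND T = true.
(2): F OR T → true.
(a) tenure ≥ 6 mo. — met.
(b) public agency — not met.
(c) not employee-requested — fails.
So (3) is satisfied (T OR F OR F).
Overall: T AND T AND T → true.

Yes — required.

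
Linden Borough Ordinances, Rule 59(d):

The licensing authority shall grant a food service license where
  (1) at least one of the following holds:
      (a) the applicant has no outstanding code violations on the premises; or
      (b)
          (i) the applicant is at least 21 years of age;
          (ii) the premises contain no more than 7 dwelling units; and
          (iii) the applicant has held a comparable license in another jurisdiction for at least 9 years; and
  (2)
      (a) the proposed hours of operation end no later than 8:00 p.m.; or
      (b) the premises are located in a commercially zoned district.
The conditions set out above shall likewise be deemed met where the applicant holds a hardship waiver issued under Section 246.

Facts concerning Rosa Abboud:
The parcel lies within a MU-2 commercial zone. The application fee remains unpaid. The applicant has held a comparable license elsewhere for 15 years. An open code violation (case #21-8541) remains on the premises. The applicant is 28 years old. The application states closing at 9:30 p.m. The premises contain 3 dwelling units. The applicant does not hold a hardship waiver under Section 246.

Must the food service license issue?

(a) no code violations — fails.
(i) age ≥ 21 — satisfied.
(ii) ≤ 7 units — satisfied.
(iii) prior license ≥ 9 yr — satisfied.
So (b) is satisfied (T AND T AND T).
(1) = F OR T = true.
(a) closes by 8 p.m. — not satisfied.
(b) commercially zoned — met.
So (2) is satisfied (F OR T).
Overall = T AND T = true.
Exception (hardship waiver) — not satisfied.
Result: main true OR exception false → true.

Yes — granted.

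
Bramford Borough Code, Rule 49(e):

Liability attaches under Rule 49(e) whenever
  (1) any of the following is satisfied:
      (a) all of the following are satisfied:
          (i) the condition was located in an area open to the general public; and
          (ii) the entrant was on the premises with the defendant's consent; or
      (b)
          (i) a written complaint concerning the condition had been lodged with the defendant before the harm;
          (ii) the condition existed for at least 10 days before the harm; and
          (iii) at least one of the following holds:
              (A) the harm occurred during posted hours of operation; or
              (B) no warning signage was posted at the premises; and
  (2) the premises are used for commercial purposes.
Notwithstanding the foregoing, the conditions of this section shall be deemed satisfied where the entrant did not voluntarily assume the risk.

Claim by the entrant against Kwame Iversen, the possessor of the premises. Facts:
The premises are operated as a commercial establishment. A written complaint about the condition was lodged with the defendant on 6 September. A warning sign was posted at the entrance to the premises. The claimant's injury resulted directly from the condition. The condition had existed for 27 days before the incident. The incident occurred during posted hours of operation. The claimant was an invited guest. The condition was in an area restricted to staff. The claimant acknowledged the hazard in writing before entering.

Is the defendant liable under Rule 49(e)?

Yes — liable.

(i) public area — not met.
(ii) consent to enter — met.
(a) = F AND T = false.
(i) complaint lodged — met.
(ii) condition ≥10 days old — holds.
(A) during posted hours — met.
(B) no signage posted — fails.
(iii): T OR F → true.
(b): T AND T AND T → true.
So (1) is satisfied (F OR T).
(2) commercial use — met.
Overall: T AND T → true.
Exception (no assumed risk) — not satisfied.
Result: main true OR exception false → true.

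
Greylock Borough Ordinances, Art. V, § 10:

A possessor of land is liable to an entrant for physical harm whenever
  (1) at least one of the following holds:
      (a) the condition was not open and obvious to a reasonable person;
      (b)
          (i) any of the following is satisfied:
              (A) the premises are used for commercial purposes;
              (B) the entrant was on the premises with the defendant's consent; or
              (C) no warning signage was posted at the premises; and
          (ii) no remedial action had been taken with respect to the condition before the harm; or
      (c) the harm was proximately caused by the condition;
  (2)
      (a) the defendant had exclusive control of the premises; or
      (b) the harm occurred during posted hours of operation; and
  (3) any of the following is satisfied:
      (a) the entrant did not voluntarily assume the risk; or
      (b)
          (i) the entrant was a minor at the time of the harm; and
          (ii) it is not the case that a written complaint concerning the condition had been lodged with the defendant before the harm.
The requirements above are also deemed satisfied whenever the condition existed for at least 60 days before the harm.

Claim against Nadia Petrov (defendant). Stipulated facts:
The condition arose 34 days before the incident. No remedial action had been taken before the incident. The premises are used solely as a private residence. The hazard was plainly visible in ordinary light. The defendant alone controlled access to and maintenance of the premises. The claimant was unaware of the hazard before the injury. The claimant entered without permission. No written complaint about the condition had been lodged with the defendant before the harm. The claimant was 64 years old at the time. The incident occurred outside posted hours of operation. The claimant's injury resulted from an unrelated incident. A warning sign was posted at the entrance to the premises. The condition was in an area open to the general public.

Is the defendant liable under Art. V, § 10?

(a) not open/obvious — not satisfied.
(A) commercial use — not met.
(B) consent to enter — fails.
(C) no signage posted — fails.
(i) = F OR F OR F = false.
(ii) no remedial action — met.
(b) = F AND T = false.
(c) proximate cause — fails.
(1): F OR F OR F → false.
(a) exclusive control — satisfied.
(b) during posted hours — fails.
(2): T OR F → true.
(a) no assumed risk — met.
(i) entrant a minor — fails.
(ii) not (complaint lodged) — holds.
(b): F AND T → false.
(3) = T OR F = true.
Overall = F AND T AND T = false.
Exception (condition ≥60 days old) — not satisfied.
Result: main false OR exception false → false.

No — not liable.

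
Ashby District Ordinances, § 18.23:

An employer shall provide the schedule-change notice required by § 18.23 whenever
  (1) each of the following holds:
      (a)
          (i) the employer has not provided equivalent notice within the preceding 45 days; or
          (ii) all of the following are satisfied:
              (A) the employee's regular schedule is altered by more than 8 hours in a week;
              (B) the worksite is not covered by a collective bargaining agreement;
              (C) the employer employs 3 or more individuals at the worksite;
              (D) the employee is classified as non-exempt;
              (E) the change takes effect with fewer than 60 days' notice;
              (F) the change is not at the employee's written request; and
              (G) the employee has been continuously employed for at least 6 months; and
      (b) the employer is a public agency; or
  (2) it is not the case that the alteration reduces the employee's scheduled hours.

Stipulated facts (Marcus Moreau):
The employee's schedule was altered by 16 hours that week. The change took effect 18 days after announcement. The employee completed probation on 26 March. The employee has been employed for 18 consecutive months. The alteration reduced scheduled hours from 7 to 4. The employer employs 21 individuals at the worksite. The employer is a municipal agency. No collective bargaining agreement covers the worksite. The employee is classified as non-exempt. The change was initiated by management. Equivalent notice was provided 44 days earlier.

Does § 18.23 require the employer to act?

Yes — required.

(i) no recent notice — fails.
(A) schedule shift > 8h — holds.
(B) no CBA — met.
(C) ≥ 3 at site — holds.
(D) non-exempt — satisfied.
(E) < 60 days' notice — satisfied.
(F) not employee-requested — holds.
(G) tenure ≥ 6 mo. — holds.
So (ii) is satisfied (T AND T AND T AND T AND T AND T AND T).
So (a) is satisfied (F OR T).
(b) public agency — satisfied.
(1) = T AND T = true.
(2) not (hours reduced) — not met.
Overall = T OR F = true.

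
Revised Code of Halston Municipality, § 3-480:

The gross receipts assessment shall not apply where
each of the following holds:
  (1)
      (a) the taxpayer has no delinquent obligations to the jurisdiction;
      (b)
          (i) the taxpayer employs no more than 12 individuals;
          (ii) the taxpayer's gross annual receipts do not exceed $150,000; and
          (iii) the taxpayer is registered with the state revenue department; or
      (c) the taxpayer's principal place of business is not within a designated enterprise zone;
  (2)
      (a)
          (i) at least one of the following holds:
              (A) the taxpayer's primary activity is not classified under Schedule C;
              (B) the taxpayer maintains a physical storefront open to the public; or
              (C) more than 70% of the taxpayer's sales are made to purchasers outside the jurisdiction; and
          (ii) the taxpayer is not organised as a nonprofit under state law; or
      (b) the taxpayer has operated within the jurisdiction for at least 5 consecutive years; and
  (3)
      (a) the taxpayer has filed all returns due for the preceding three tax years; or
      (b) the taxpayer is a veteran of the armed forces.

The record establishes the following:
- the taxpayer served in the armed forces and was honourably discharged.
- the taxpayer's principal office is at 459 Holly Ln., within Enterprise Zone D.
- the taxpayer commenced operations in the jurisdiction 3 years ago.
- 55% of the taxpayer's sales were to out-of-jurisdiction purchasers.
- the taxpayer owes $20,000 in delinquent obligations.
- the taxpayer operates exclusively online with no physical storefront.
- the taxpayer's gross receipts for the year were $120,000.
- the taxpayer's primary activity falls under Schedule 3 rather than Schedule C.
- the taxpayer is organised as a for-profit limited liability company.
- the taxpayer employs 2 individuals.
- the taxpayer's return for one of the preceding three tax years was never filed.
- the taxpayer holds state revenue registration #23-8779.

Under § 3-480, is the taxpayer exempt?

(a) no delinquency — fails.
(i) ≤ 12 employees — satisfied.
(ii) receipts ≤ $150,000 — satisfied.
(iii) state-registered — satisfied.
(b) = T AND T AND T = true.
(c) not (in enterprise zone) — not satisfied.
(1) = F OR T OR F = true.
(A) not (Schedule C activity) — holds.
(B) has storefront — not met.
(C) >70% out-of-jur. sales — not met.
So (i) is satisfied (T OR F OR F).
(ii) not (nonprofit) — holds.
(a): T AND T → true.
(b) ≥ 5 yrs in jurisdiction — fails.
So (2) is satisfied (T OR F).
(a) returns current — fails.
(b) veteran — satisfied.
(3) = F OR T = true.
Overall: T AND T AND T → true.

Yes — exempt.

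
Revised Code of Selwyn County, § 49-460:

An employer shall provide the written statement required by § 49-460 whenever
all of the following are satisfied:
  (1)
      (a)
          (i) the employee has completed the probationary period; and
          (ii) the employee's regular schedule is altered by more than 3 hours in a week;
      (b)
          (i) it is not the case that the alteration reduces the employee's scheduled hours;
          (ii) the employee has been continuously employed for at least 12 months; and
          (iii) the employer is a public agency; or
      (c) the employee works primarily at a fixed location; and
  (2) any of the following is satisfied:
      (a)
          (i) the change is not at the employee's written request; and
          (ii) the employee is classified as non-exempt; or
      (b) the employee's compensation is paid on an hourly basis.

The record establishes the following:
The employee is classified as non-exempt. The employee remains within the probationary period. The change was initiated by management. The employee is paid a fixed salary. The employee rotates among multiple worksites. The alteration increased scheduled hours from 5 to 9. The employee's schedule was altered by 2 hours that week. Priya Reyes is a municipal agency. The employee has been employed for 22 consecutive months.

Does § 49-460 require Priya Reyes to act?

Yes — required.

(i) past probation — fails.
(ii) schedule shift > 3h — not satisfied.
So (a) is not satisfied (F AND F).
(i) not (hours reduced) — holds.
(ii) tenure ≥ 12 mo. — met.
(iii) public agency — met.
So (b) is satisfied (T AND T AND T).
(c) fixed location — fails.
(1): F OR T OR F → true.
(i) not employee-requested — satisfied.
(ii) non-exempt — holds.
So (a) is satisfied (T AND T).
(b) hourly-paid — not satisfied.
So (2) is satisfied (T OR F).
Overall: T AND T → true.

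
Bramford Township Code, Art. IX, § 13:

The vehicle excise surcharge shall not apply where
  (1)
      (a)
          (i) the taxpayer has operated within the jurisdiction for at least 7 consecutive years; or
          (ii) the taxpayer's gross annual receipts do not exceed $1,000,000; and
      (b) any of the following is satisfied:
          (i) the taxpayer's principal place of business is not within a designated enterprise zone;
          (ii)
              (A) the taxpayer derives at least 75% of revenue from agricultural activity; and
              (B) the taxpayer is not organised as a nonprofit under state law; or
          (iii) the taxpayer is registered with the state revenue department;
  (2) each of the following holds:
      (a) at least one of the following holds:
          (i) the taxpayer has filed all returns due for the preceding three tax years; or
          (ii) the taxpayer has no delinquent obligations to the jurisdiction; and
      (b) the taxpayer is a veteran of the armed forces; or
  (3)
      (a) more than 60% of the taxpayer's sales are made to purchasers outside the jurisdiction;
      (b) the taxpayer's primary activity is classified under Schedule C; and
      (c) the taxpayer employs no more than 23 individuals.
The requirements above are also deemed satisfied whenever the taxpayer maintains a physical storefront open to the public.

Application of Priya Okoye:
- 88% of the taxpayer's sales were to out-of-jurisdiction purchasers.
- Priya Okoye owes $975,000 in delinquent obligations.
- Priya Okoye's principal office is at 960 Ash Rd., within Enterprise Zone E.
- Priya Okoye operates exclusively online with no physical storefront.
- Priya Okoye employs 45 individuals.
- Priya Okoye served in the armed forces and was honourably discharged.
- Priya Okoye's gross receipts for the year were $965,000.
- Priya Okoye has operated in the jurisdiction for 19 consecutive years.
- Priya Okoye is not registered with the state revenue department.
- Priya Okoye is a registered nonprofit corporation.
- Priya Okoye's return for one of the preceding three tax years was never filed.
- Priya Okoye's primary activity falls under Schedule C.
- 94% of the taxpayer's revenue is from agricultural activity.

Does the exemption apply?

No — not exempt.

(i) ≥ 7 yrs in jurisdiction — met.
(ii) receipts ≤ $1,000,000 — holds.
(a) = T OR T = true.
(i) not (in enterprise zone) — not met.
(A) ≥75% agricultural — holds.
(B) not (nonprofit) — fails.
(ii) = T AND F = false.
(iii) state-registered — fails.
(b) = F OR F OR F = false.
(1): T AND F → false.
(i) returns current — fails.
(ii) no delinquency — fails.
(a) = F OR F = false.
(b) veteran — met.
So (2) is not satisfied (F AND T).
(a) >60% out-of-jur. sales — met.
(b) Schedule C activity — met.
(c) ≤ 23 employees — fails.
(3): T AND T AND F → false.
So Overall is not satisfied (F OR F OR F).
Exception (has storefront) — not satisfied.
Result: main false OR exception false → false.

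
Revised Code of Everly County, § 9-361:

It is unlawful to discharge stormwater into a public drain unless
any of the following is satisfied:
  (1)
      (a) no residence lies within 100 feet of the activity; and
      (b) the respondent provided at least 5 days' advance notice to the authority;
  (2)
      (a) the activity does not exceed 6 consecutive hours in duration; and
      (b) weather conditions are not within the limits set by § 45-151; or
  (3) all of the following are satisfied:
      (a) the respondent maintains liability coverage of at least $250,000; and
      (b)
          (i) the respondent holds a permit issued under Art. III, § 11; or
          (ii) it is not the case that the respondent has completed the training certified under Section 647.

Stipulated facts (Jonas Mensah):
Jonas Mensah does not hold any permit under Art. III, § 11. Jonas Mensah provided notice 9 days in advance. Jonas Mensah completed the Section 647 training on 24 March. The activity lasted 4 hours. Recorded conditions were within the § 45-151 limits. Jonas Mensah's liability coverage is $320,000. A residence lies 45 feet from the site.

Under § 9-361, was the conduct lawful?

(a) no residence in 100 ft — not met.
(b) ≥5 days' notice — holds.
So (1) is not satisfied (F AND T).
(a) ≤ 6 hrs duration — holds.
(b) not (weather ok) — not satisfied.
So (2) is not satisfied (T AND F).
(a) coverage ≥ $250,000 — met.
(i) holds permit — fails.
(ii) not (training certified) — not satisfied.
(b) = F OR F = false.
(3): T AND F → false.
So Overall is not satisfied (F OR F OR F).

No — unlawful.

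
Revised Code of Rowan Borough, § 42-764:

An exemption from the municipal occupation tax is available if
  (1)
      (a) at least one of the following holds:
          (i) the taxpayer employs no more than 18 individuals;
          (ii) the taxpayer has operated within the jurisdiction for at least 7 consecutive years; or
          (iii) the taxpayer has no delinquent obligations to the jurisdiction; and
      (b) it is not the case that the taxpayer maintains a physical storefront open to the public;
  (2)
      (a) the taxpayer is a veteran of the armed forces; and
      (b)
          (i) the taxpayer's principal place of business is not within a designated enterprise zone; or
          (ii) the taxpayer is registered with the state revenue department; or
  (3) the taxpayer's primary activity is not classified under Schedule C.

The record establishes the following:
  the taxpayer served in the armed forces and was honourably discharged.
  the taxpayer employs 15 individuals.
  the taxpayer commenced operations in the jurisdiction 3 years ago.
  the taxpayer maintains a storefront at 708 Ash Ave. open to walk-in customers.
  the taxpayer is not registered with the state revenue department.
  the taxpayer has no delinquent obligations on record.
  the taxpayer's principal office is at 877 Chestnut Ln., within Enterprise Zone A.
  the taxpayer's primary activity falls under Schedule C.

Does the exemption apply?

No — not exempt.

(i) ≤ 18 employees — holds.
(ii) ≥ 7 yrs in jurisdiction — not satisfied.
(iii) no delinquency — holds.
(a): T OR F OR T → true.
(b) not (has storefront) — not met.
So (1) is not satisfied (T AND F).
(a) veteran — satisfied.
(i) not (in enterprise zone) — not satisfied.
(ii) state-registered — not satisfied.
(b): F OR F → false.
So (2) is not satisfied (T AND F).
(3) not (Schedule C activity) — fails.
Overall = F OR F OR F = false.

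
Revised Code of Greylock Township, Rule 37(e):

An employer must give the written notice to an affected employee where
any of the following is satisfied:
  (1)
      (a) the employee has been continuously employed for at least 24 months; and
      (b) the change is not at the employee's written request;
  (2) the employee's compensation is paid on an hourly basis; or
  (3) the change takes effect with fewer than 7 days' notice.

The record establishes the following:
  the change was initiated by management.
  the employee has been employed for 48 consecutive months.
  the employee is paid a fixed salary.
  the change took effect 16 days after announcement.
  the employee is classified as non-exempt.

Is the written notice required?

Yes — required.

(a) tenure ≥ 24 mo. — met.
(b) not employee-requested — holds.
So (1) is satisfied (T AND T).
(2) hourly-paid — fails.
(3) < 7 days' notice — not met.
Overall: T OR F OR F → true.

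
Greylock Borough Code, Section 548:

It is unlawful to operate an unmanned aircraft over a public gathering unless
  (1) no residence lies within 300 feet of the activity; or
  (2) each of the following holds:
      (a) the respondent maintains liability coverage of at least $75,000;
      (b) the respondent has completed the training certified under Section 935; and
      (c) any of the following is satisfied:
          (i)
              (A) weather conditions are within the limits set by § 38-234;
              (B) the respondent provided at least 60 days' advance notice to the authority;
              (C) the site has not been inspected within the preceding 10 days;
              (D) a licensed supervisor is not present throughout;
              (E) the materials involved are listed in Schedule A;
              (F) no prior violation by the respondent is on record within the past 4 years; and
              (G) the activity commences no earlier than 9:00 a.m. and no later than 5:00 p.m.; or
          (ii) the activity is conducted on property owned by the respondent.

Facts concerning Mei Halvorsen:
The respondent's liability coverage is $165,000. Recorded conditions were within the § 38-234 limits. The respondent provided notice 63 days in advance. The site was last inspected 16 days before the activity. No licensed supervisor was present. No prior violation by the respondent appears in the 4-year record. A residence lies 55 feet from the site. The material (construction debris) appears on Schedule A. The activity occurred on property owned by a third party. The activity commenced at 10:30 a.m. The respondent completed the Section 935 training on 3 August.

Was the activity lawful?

(1) no residence in 300 ft — not met.
(a) coverage ≥ $75,000 — met.
(b) training certified — met.
(A) weather ok — met.
(B) ≥60 days' notice — satisfied.
(C) not (site inspected) — met.
(D) not (supervisor present) — satisfied.
(E) Schedule A material — met.
(F) no prior violation — holds.
(G) start within hours — satisfied.
(i): T AND T AND T AND T AND T AND T AND T → true.
(ii) own property — fails.
(c) = T OR F = true.
(2) = T AND T AND T = true.
So Overall is satisfied (F OR T).

Yes — lawful.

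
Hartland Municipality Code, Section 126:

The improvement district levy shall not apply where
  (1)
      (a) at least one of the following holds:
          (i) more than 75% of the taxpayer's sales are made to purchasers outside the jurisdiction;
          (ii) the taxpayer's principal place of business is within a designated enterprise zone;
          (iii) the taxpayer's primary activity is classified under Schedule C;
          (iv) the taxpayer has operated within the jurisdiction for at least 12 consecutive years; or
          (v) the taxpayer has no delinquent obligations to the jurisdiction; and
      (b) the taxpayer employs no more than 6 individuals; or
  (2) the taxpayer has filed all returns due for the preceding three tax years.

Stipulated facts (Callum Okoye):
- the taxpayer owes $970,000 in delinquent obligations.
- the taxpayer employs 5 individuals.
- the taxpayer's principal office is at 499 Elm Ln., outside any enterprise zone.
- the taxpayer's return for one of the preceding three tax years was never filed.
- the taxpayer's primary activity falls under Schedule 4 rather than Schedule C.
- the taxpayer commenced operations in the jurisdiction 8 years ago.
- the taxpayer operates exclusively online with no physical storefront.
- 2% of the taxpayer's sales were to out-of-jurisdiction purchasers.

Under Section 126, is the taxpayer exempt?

(i) >75% out-of-jur. sales — fails.
(ii) in enterprise zone — not met.
(iii) Schedule C activity — fails.
(iv) ≥ 12 yrs in jurisdiction — not met.
(v) no delinquency — fails.
(a): F OR F OR F OR F OR F → false.
(b) ≤ 6 employees — met.
(1): F AND T → false.
(2) returns current — not met.
Overall: F OR F → false.

No — not exempt.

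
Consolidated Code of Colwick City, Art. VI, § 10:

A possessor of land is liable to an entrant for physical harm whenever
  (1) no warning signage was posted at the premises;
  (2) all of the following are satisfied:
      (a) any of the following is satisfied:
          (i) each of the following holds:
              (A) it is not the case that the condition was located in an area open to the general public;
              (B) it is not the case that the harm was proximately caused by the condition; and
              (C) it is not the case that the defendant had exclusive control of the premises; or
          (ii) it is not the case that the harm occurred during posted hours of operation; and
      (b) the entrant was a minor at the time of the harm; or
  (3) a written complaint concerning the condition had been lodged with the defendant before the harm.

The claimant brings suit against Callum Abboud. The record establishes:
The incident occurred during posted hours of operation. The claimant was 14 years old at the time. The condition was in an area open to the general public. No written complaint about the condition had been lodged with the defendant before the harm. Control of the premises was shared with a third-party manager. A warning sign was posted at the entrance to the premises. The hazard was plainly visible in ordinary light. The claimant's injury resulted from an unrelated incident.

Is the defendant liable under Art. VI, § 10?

(1) no signage posted — not satisfied.
(A) not (public area) — not met.
(B) not (proximate cause) — satisfied.
(C) not (exclusive control) — met.
So (i) is not satisfied (F AND T AND T).
(ii) not (during posted hours) — fails.
(a): F OR F → false.
(b) entrant a minor — met.
So (2) is not satisfied (F AND T).
(3) complaint lodged — not satisfied.
Overall = F OR F OR F = false.

No — not liable.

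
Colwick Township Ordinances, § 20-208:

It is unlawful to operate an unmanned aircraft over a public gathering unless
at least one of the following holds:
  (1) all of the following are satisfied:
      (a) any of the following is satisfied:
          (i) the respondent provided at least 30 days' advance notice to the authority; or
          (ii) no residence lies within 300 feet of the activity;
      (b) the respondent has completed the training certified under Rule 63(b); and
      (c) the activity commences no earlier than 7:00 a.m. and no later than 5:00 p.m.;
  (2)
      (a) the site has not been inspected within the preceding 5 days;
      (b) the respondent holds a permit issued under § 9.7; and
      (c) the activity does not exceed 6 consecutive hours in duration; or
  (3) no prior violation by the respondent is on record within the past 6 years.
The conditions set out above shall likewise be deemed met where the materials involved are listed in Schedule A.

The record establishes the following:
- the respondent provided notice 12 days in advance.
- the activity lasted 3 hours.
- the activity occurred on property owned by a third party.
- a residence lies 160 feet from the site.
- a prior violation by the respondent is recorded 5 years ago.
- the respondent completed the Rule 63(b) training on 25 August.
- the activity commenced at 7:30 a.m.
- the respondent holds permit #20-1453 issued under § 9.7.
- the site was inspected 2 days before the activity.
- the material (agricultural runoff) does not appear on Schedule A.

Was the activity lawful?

No — unlawful.

(i) ≥30 days' notice — not met.
(ii) no residence in 300 ft — not satisfied.
So (a) is not satisfied (F OR F).
(b) training certified — satisfied.
(c) start within hours — satisfied.
(1) = F AND T AND T = false.
(a) not (site inspected) — not satisfied.
(b) holds permit — met.
(c) ≤ 6 hrs duration — met.
So (2) is not satisfied (F AND T AND T).
(3) no prior violation — not satisfied.
So Overall is not satisfied (F OR F OR F).
Exception (Schedule A material) — not satisfied.
Result: main false OR exception false → false.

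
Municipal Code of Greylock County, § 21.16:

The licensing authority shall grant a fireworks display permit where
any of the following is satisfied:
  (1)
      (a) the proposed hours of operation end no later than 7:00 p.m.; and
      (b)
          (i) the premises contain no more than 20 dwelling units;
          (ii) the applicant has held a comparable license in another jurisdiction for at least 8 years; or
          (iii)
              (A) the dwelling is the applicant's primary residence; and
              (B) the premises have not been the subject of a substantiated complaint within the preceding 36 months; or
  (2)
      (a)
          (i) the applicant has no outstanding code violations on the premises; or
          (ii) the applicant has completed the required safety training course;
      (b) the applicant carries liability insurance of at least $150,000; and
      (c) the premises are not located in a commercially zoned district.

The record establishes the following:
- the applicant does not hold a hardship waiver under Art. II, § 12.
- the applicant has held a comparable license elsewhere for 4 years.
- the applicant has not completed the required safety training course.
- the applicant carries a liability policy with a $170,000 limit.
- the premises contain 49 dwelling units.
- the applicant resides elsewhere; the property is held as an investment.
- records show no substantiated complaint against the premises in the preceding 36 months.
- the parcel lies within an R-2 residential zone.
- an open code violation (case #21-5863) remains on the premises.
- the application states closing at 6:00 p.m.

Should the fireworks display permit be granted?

(a) closes by 7 p.m. — satisfied.
(i) ≤ 20 units — not met.
(ii) prior license ≥ 8 yr — not met.
(A) primary residence — not met.
(B) no complaint in 36 mo. — holds.
(iii) = F AND T = false.
So (b) is not satisfied (F OR F OR F).
(1) = T AND F = false.
(i) no code violations — not met.
(ii) safety training — not met.
(a): F OR F → false.
(b) insurance ≥ $150,000 — met.
(c) not (commercially zoned) — satisfied.
(2): F AND T AND T → false.
Overall = F OR F = false.

No — denied.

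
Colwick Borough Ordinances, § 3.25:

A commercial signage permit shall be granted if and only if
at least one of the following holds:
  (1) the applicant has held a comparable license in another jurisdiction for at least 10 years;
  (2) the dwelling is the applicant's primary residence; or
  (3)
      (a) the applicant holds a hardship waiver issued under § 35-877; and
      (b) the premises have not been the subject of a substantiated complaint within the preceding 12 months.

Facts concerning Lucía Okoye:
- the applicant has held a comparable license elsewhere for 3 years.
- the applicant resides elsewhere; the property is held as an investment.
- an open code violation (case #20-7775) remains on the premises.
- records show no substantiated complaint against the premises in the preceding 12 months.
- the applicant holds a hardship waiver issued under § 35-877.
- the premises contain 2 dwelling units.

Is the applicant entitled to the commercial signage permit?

(1) prior license ≥ 10 yr — not met.
(2) primary residence — not met.
(a) hardship waiver — satisfied.
(b) no complaint in 12 mo. — met.
(3) = T AND T = true.
Overall = F OR F OR T = true.

Yes — granted.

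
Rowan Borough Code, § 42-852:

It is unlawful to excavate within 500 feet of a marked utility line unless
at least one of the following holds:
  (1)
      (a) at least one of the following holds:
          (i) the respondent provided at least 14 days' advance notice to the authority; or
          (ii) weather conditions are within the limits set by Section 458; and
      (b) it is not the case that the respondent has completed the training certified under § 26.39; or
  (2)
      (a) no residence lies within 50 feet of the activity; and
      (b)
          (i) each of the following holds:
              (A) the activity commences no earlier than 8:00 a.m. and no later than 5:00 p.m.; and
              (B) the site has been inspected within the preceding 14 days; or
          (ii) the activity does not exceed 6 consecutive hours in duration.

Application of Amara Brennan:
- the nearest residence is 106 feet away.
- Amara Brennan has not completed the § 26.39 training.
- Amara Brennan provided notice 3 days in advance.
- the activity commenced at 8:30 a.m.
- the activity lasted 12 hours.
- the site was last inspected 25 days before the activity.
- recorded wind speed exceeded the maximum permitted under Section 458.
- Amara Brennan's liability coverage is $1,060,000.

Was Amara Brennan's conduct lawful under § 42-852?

(i) ≥14 days' notice — not satisfied.
(ii) weather ok — not satisfied.
(a): F OR F → false.
(b) not (training certified) — met.
So (1) is not satisfied (F AND T).
(a) no residence in 50 ft — holds.
(A) start within hours — satisfied.
(B) site inspected — not satisfied.
(i) = T AND F = false.
(ii) ≤ 6 hrs duration — fails.
(b) = F OR F = false.
So (2) is not satisfied (T AND F).
So Overall is not satisfied (F OR F).

No — unlawful.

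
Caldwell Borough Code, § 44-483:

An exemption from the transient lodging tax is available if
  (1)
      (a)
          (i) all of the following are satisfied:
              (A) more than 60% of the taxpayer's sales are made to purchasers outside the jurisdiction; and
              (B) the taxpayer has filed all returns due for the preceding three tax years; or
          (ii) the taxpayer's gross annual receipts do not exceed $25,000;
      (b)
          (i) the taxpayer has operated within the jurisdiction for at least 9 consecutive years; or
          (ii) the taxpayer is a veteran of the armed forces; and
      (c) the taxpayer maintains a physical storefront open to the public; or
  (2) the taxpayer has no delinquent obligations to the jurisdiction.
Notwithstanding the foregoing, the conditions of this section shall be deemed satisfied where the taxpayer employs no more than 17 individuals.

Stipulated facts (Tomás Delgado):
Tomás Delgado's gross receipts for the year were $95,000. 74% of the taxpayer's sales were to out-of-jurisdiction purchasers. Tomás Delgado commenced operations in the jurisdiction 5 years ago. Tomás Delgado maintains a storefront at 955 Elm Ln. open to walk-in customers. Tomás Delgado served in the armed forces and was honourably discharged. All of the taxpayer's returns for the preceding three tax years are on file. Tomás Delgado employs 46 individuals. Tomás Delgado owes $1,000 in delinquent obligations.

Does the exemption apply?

(A) >60% out-of-jur. sales — met.
(B) returns current — met.
(i): T AND T → true.
(ii) receipts ≤ $25,000 — fails.
(a) = T OR F = true.
(i) ≥ 9 yrs in jurisdiction — not satisfied.
(ii) veteran — holds.
So (b) is satisfied (F OR T).
(c) has storefront — satisfied.
(1): T AND T AND T → true.
(2) no delinquency — not satisfied.
Overall = T OR F = true.
Exception (≤ 17 employees) — not satisfied.
Result: main true OR exception false → true.

Yes — exempt.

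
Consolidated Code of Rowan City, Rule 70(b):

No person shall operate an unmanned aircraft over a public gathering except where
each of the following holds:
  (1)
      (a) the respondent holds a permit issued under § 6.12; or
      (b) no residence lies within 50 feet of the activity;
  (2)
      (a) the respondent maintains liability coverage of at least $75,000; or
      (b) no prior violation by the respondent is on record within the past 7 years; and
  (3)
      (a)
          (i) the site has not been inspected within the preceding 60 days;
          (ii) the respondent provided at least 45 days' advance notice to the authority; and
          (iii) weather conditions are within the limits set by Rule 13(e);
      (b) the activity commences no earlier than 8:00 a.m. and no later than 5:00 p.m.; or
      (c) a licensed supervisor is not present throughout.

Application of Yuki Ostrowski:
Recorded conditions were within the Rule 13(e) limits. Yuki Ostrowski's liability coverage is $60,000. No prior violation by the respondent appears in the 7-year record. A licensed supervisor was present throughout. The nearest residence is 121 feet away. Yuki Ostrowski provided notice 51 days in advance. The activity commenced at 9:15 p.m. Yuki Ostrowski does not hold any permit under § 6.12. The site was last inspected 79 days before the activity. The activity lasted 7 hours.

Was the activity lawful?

(a) holds permit — not satisfied.
(b) no residence in 50 ft — satisfied.
(1): F OR T → true.
(a) coverage ≥ $75,000 — not met.
(b) no prior violation — satisfied.
(2) = F OR T = true.
(i) not (site inspected) — met.
(ii) ≥45 days' notice — holds.
(iii) weather ok — holds.
(a): T AND T AND T → true.
(b) start within hours — fails.
(c) not (supervisor present) — not satisfied.
(3) = T OR F OR F = true.
So Overall is satisfied (T AND T AND T).

Yes — lawful.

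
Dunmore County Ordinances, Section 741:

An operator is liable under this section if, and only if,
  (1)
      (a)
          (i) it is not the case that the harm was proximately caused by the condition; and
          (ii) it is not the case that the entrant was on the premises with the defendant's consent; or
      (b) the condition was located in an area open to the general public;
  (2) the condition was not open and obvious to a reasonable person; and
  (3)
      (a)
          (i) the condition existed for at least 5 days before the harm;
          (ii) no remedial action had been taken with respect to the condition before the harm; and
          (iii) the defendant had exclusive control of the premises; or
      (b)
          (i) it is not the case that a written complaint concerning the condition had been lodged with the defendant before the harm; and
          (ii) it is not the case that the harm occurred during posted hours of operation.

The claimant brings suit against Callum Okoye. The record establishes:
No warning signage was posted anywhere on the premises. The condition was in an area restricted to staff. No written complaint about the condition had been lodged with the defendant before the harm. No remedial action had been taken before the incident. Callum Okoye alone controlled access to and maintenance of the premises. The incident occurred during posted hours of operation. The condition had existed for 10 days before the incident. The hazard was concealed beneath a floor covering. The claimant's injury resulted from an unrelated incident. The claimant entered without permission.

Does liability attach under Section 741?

(i) not (proximate cause) — satisfied.
(ii) not (consent to enter) — met.
(a): T AND T → true.
(b) public area — not met.
(1) = T OR F = true.
(2) not open/obvious — satisfied.
(i) condition ≥5 days old — holds.
(ii) no remedial action — holds.
(iii) exclusive control — holds.
(a): T AND T AND T → true.
(i) not (complaint lodged) — met.
(ii) not (during posted hours) — not met.
So (b) is not satisfied (T AND F).
(3): T OR F → true.
So Overall is satisfied (T AND T AND T).

Yes — liable.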